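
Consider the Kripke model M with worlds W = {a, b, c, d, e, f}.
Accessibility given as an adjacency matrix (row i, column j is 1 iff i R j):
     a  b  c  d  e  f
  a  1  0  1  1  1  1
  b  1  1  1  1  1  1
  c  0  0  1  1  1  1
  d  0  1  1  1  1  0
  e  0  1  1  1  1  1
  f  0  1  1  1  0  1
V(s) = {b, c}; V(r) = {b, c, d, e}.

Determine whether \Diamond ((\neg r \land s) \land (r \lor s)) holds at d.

At d: \Diamond ((\neg r \land s) \land (r \lor s)) requires (\neg r \land s) \land (r \lor s) at some successor in {b, c, d, e}.
  At b: (\neg r \land s) \land (r \lor s) is false.
  At c: (\neg r \land s) \land (r \lor s) is false.
  At d: (\neg r \land s) \land (r \lor s) is false.
  At e: (\neg r \land s) \land (r \lor s) is false.
So \Diamond ((\neg r \land s) \land (r \lor s)) is false at d.

No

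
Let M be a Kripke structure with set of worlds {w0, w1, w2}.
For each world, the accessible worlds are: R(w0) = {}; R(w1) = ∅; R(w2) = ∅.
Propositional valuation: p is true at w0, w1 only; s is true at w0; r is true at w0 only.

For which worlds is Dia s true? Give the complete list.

none

Recall that Dia ψ holds at a world iff ψ holds at some accessible world.
Let φ = Dia s. Evaluate φ at each world:
  w0 (successors ∅): φ is false.
  w1 (successors ∅): φ is false.
  w2 (successors ∅): φ is false.
For instance, at w2:
  At w2: no accessible worlds, so Dia s is false.
Satisfying worlds: none.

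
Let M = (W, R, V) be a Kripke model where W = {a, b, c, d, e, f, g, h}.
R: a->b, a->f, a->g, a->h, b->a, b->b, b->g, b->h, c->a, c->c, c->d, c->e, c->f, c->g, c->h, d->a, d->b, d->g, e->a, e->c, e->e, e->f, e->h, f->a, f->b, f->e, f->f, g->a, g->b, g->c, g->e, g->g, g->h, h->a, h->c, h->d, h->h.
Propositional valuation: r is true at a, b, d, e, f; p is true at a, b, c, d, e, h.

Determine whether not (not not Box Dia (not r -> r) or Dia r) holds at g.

Recall that Box ψ holds at a world iff ψ holds at every accessible world, and Dia ψ holds iff ψ holds at some accessible world.
At g: not not Box Dia (not r -> r) or Dia r is true, so not (not not Box Dia (not r -> r) or Dia r) is false.
  At g: not not Box Dia (not r -> r) is true, Dia r is true, so not not Box Dia (not r -> r) or Dia r is true.
    At g: not Box Dia (not r -> r) is false, so not not Box Dia (not r -> r) is true.
      At g: Box Dia (not r -> r) is true, so not Box Dia (not r -> r) is false.
    At g: Dia r requires r at some successor in {a, b, c, e, g, h}.
      r holds at a, so Dia r is true at g.

No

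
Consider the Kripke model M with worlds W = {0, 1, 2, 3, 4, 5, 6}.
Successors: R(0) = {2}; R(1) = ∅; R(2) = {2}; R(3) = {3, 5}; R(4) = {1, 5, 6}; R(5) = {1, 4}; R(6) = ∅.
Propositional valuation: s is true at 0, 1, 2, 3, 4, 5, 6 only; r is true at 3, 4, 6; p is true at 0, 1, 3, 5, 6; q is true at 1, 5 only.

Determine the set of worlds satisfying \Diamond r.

Let φ = \Diamond r. Evaluate φ at each world:
  0 (successors {2}): φ is false.
  1 (successors ∅): φ is false.
  2 (successors {2}): φ is false.
  3 (successors {3, 5}): φ is true.
  4 (successors {1, 5, 6}): φ is true.
  5 (successors {1, 4}): φ is true.
  6 (successors ∅): φ is false.
For instance, at 4:
  At 4: \Diamond r requires r at some successor in {1, 5, 6}.
    r holds at 6, so \Diamond r is true at 4.
Satisfying worlds: {3, 4, 5}

3, 4, 5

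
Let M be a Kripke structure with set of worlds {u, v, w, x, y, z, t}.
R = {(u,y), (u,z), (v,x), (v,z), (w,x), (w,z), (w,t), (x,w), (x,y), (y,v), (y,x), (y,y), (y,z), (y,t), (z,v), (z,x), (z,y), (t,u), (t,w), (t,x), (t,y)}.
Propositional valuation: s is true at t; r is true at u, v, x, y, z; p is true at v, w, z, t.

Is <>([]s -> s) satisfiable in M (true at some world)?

Yes

Recall that []ψ holds at a world iff ψ holds at every accessible world, and <>ψ holds iff ψ holds at some accessible world.
Let φ = <>([]s -> s). Evaluate φ at each world:
  u (successors {y, z}): φ is true.
  v (successors {x, z}): φ is true.
  w (successors {x, z, t}): φ is true.
  x (successors {w, y}): φ is true.
  y (successors {v, x, y, z, t}): φ is true.
  z (successors {v, x, y}): φ is true.
  t (successors {u, w, x, y}): φ is true.
Detail at u (witness):
  At u: <>([]s -> s) requires []s -> s at some successor in {y, z}.
    []s -> s holds at y, so <>([]s -> s) is true at u.
      At y: []s is false, s is false, so []s -> s is true.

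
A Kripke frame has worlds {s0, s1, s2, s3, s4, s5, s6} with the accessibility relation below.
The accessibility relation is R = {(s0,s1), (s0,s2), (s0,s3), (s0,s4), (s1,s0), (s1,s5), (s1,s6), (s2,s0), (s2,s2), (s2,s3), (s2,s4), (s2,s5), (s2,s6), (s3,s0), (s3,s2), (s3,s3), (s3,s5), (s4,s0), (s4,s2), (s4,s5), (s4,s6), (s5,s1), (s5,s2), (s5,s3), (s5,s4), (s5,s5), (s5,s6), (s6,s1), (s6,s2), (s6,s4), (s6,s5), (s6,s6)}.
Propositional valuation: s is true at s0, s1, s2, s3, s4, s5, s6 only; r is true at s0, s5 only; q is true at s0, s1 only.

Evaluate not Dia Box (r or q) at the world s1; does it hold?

Yes

At s1: Dia Box (r or q) is false, so not Dia Box (r or q) is true.
  At s1: Dia Box (r or q) requires Box (r or q) at some successor in {s0, s5, s6}.
    At s0: Box (r or q) is false.
    At s5: Box (r or q) is false.
    At s6: Box (r or q) is false.
  So Dia Box (r or q) is false at s1.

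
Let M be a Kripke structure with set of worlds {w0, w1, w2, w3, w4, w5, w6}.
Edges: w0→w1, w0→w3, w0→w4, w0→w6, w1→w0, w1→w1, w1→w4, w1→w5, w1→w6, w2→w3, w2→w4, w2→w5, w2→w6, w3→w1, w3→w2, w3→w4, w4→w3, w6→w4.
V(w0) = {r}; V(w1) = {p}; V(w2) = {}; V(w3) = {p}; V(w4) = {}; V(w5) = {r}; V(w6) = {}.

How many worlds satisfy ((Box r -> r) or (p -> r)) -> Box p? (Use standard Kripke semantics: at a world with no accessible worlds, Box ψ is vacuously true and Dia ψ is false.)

Recall that Box ψ holds at a world iff ψ holds at every accessible world, and Dia ψ holds iff ψ holds at some accessible world.
Let φ = ((Box r -> r) or (p -> r)) -> Box p. Evaluate φ at each world:
  w0 (successors {w1, w3, w4, w6}): φ is false.
  w1 (successors {w0, w1, w4, w5, w6}): φ is false.
  w2 (successors {w3, w4, w5, w6}): φ is false.
  w3 (successors {w1, w2, w4}): φ is false.
  w4 (successors {w3}): φ is true.
  w5 (successors ∅): φ is true.
  w6 (successors {w4}): φ is false.
For instance, at w3:
  At w3: (Box r -> r) or (p -> r) is true, Box p is false, so ((Box r -> r) or (p -> r)) -> Box p is false.
    At w3: Box r -> r is true, p -> r is false, so (Box r -> r) or (p -> r) is true.
      At w3: Box r is false, r is false, so Box r -> r is true.
    At w3: Box p requires p at every successor {w1, w2, w4}.
      p fails at w2, so Box p is false at w3.
Satisfying worlds: {w4, w5}

2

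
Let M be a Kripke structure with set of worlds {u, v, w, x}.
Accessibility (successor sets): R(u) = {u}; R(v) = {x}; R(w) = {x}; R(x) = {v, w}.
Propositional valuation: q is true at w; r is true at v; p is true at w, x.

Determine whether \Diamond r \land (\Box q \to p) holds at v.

No

At v: \Diamond r is false, \Box q \to p is true, so \Diamond r \land (\Box q \to p) is false.
  At v: \Diamond r requires r at some successor in {x}.
    At x: r is false.
  So \Diamond r is false at v.
  At v: \Box q is false, p is false, so \Box q \to p is true.
    At v: \Box q requires q at every successor {x}.
      q fails at x, so \Box q is false at v.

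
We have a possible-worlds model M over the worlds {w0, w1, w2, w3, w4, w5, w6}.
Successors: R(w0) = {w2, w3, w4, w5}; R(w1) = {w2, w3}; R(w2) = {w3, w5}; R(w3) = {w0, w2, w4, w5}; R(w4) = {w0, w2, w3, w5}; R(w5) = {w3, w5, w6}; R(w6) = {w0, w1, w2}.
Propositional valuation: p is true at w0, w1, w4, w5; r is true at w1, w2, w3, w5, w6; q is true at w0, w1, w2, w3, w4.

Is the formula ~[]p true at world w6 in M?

Recall that []ψ holds at a world iff ψ holds at every accessible world, and <>ψ holds iff ψ holds at some accessible world.
At w6: []p is false, so ~[]p is true.
  At w6: []p requires p at every successor {w0, w1, w2}.
    p fails at w2, so []p is false at w6.

Yes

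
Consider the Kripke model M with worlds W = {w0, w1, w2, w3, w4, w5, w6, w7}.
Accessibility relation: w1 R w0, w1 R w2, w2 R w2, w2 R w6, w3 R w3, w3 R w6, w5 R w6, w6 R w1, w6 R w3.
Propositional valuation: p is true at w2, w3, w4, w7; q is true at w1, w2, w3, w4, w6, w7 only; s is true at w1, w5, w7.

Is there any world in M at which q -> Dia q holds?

Let φ = q -> Dia q. Evaluate φ at each world:
  w0 (successors ∅): φ is true.
  w1 (successors {w0, w2}): φ is true.
  w2 (successors {w2, w6}): φ is true.
  w3 (successors {w3, w6}): φ is true.
  w4 (successors ∅): φ is false.
  w5 (successors {w6}): φ is true.
  w6 (successors {w1, w3}): φ is true.
  w7 (successors ∅): φ is false.
Detail at w0 (witness):
  At w0: q is false, Dia q is false, so q -> Dia q is true.
    At w0: no accessible worlds, so Dia q is false.

Yes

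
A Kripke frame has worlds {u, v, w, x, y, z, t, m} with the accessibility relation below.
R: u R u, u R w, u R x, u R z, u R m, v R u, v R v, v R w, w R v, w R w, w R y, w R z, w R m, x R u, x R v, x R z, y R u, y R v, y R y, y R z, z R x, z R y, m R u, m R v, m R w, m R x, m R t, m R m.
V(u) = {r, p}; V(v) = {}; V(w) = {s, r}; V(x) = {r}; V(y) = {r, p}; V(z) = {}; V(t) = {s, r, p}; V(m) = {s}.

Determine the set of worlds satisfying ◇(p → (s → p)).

u, v, w, x, y, z, m

Let φ = ◇(p → (s → p)). Evaluate φ at each world:
  u (successors {u, w, x, z, m}): φ is true.
  v (successors {u, v, w}): φ is true.
  w (successors {v, w, y, z, m}): φ is true.
  x (successors {u, v, z}): φ is true.
  y (successors {u, v, y, z}): φ is true.
  z (successors {x, y}): φ is true.
  t (successors ∅): φ is false.
  m (successors {u, v, w, x, t, m}): φ is true.
For instance, at w:
  At w: ◇(p → (s → p)) requires p → (s → p) at some successor in {v, w, y, z, m}.
    p → (s → p) holds at v, so ◇(p → (s → p)) is true at w.
Satisfying worlds: {u, v, w, x, y, z, m}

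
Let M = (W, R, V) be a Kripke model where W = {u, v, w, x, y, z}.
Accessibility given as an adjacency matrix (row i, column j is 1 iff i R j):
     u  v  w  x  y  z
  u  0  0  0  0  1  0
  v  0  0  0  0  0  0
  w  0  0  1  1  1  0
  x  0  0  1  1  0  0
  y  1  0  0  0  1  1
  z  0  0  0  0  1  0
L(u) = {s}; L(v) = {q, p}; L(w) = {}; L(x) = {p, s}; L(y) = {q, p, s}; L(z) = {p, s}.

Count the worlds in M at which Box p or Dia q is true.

Let φ = Box p or Dia q. Evaluate φ at each world:
  u (successors {y}): φ is true.
  v (successors ∅): φ is true.
  w (successors {w, x, y}): φ is true.
  x (successors {w, x}): φ is false.
  y (successors {u, y, z}): φ is true.
  z (successors {y}): φ is true.
For instance, at x:
  At x: Box p is false, Dia q is false, so Box p or Dia q is false.
    At x: Box p requires p at every successor {w, x}.
      p fails at w, so Box p is false at x.
    At x: Dia q requires q at some successor in {w, x}.
      At w: q is false.
      At x: q is false.
    So Dia q is false at x.
Satisfying worlds: {u, v, w, y, z}

5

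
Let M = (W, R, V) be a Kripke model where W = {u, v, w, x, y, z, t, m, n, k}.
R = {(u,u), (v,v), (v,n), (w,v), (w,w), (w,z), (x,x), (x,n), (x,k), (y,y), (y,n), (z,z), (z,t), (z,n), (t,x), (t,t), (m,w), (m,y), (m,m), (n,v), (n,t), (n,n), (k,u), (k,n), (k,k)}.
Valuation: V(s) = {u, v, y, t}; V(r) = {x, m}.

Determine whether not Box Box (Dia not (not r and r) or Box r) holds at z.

No

Recall that Box ψ holds at a world iff ψ holds at every accessible world, and Dia ψ holds iff ψ holds at some accessible world.
At z: Box Box (Dia not (not r and r) or Box r) is true, so not Box Box (Dia not (not r and r) or Box r) is false.
  At z: Box Box (Dia not (not r and r) or Box r) requires Box (Dia not (not r and r) or Box r) at every successor {z, t, n}.
      At z: Box (Dia not (not r and r) or Box r) requires Dia not (not r and r) or Box r at every successor {z, t, n}.
        At z: Dia not (not r and r) or Box r is true.
        At t: Dia not (not r and r) or Box r is true.
        At n: Dia not (not r and r) or Box r is true.
      So Box (Dia not (not r and r) or Box r) is true at z.
      At t: Box (Dia not (not r and r) or Box r) requires Dia not (not r and r) or Box r at every successor {x, t}.
        At x: Dia not (not r and r) or Box r is true.
        At t: Dia not (not r and r) or Box r is true.
      So Box (Dia not (not r and r) or Box r) is true at t.
      At n: Box (Dia not (not r and r) or Box r) requires Dia not (not r and r) or Box r at every successor {v, t, n}.
        At v: Dia not (not r and r) or Box r is true.
        At t: Dia not (not r and r) or Box r is true.
        At n: Dia not (not r and r) or Box r is true.
      So Box (Dia not (not r and r) or Box r) is true at n.
  So Box Box (Dia not (not r and r) or Box r) is true at z.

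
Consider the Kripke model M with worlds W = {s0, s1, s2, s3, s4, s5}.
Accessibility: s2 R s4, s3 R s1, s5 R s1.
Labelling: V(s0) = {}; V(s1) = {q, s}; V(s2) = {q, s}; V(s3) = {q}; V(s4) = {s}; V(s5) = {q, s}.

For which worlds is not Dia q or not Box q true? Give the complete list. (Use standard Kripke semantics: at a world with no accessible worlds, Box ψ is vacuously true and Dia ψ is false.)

s0, s1, s2, s4

Recall that Box ψ holds at a world iff ψ holds at every accessible world, and Dia ψ holds iff ψ holds at some accessible world.
Let φ = not Dia q or not Box q. Evaluate φ at each world:
  s0 (successors ∅): φ is true.
  s1 (successors ∅): φ is true.
  s2 (successors {s4}): φ is true.
  s3 (successors {s1}): φ is false.
  s4 (successors ∅): φ is true.
  s5 (successors {s1}): φ is false.
For instance, at s3:
  At s3: not Dia q is false, not Box q is false, so not Dia q or not Box q is false.
    At s3: Dia q is true, so not Dia q is false.
      At s3: Dia q requires q at some successor in {s1}.
        q holds at s1, so Dia q is true at s3.
    At s3: Box q is true, so not Box q is false.
      At s3: Box q requires q at every successor {s1}.
        At s1: q is true.
      So Box q is true at s3.
Satisfying worlds: {s0, s1, s2, s4}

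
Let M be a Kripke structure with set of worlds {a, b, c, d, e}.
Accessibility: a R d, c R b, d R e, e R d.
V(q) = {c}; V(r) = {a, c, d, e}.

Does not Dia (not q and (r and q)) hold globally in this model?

Let φ = not Dia (not q and (r and q)). Evaluate φ at each world:
  a (successors {d}): φ is true.
  b (successors ∅): φ is true.
  c (successors {b}): φ is true.
  d (successors {e}): φ is true.
  e (successors {d}): φ is true.
For instance, at e:
  At e: Dia (not q and (r and q)) is false, so not Dia (not q and (r and q)) is true.
    At e: Dia (not q and (r and q)) requires not q and (r and q) at some successor in {d}.
      At d: not q and (r and q) is false.
    So Dia (not q and (r and q)) is false at e.

Yes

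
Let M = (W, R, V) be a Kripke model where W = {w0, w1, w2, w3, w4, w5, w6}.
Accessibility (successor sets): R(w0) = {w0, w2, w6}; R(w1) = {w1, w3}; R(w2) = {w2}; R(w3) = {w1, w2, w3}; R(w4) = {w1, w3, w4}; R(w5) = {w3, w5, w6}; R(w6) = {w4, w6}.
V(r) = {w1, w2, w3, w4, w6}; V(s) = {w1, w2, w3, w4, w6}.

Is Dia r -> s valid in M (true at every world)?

Let φ = Dia r -> s. Evaluate φ at each world:
  w0 (successors {w0, w2, w6}): φ is false.
  w1 (successors {w1, w3}): φ is true.
  w2 (successors {w2}): φ is true.
  w3 (successors {w1, w2, w3}): φ is true.
  w4 (successors {w1, w3, w4}): φ is true.
  w5 (successors {w3, w5, w6}): φ is false.
  w6 (successors {w4, w6}): φ is true.
Detail at w0 (counterexample):
  At w0: Dia r is true, s is false, so Dia r -> s is false.
    At w0: Dia r requires r at some successor in {w0, w2, w6}.
      r holds at w2, so Dia r is true at w0.

No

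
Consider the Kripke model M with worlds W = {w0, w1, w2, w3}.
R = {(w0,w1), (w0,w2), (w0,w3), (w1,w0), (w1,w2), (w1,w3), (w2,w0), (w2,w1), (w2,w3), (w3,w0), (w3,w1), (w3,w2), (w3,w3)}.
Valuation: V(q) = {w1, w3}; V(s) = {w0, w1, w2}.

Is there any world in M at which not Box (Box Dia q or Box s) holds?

Let φ = not Box (Box Dia q or Box s). Evaluate φ at each world:
  w0 (successors {w1, w2, w3}): φ is false.
  w1 (successors {w0, w2, w3}): φ is false.
  w2 (successors {w0, w1, w3}): φ is false.
  w3 (successors {w0, w1, w2, w3}): φ is false.
For instance, at w3:
  At w3: Box (Box Dia q or Box s) is true, so not Box (Box Dia q or Box s) is false.
    At w3: Box (Box Dia q or Box s) requires Box Dia q or Box s at every successor {w0, w1, w2, w3}.
      At w0: Box Dia q or Box s is true.
      At w1: Box Dia q or Box s is true.
      At w2: Box Dia q or Box s is true.
      At w3: Box Dia q or Box s is true.
    So Box (Box Dia q or Box s) is true at w3.

No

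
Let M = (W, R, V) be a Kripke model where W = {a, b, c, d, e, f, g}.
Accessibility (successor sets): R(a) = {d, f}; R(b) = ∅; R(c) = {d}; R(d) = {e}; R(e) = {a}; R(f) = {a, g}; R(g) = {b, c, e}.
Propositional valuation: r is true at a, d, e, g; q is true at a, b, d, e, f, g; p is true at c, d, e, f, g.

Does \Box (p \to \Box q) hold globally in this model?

No

Recall that \Box ψ holds at a world iff ψ holds at every accessible world, and \Diamond ψ holds iff ψ holds at some accessible world.
Let φ = \Box (p \to \Box q). Evaluate φ at each world:
  a (successors {d, f}): φ is true.
  b (successors ∅): φ is true.
  c (successors {d}): φ is true.
  d (successors {e}): φ is true.
  e (successors {a}): φ is true.
  f (successors {a, g}): φ is false.
  g (successors {b, c, e}): φ is true.
Detail at f (counterexample):
  At f: \Box (p \to \Box q) requires p \to \Box q at every successor {a, g}.
    p \to \Box q fails at g, so \Box (p \to \Box q) is false at f.
      At g: p is true, \Box q is false, so p \to \Box q is false.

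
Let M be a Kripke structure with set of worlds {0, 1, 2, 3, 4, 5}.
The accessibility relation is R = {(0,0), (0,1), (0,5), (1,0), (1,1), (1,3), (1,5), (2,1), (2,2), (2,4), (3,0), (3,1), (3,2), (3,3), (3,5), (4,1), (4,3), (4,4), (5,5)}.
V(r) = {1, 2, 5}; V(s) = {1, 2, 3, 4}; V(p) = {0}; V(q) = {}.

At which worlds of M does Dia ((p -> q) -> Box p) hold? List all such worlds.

0, 1, 3

Let φ = Dia ((p -> q) -> Box p). Evaluate φ at each world:
  0 (successors {0, 1, 5}): φ is true.
  1 (successors {0, 1, 3, 5}): φ is true.
  2 (successors {1, 2, 4}): φ is false.
  3 (successors {0, 1, 2, 3, 5}): φ is true.
  4 (successors {1, 3, 4}): φ is false.
  5 (successors {5}): φ is false.
For instance, at 1:
  At 1: Dia ((p -> q) -> Box p) requires (p -> q) -> Box p at some successor in {0, 1, 3, 5}.
    (p -> q) -> Box p holds at 0, so Dia ((p -> q) -> Box p) is true at 1.
      At 0: p -> q is false, Box p is false, so (p -> q) -> Box p is true.
Satisfying worlds: {0, 1, 3}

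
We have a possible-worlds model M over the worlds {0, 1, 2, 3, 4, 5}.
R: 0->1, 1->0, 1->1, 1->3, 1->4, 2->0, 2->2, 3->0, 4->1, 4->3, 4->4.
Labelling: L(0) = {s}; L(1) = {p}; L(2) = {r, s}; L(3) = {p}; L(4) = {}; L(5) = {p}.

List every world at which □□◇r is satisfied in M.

5

Recall that □ψ holds at a world iff ψ holds at every accessible world, and ◇ψ holds iff ψ holds at some accessible world.
Let φ = □□◇r. Evaluate φ at each world:
  0 (successors {1}): φ is false.
  1 (successors {0, 1, 3, 4}): φ is false.
  2 (successors {0, 2}): φ is false.
  3 (successors {0}): φ is false.
  4 (successors {1, 3, 4}): φ is false.
  5 (successors ∅): φ is true.
For instance, at 0:
  At 0: □□◇r requires □◇r at every successor {1}.
    □◇r fails at 1, so □□◇r is false at 0.
      At 1: □◇r requires ◇r at every successor {0, 1, 3, 4}.
        ◇r fails at 0, so □◇r is false at 1.
Satisfying worlds: {5}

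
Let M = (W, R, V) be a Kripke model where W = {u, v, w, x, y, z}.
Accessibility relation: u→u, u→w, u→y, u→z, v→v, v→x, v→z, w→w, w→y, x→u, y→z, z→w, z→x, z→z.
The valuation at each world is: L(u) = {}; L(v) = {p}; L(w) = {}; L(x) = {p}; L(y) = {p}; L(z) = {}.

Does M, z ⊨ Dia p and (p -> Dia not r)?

Recall that Dia ψ holds at a world iff ψ holds at some accessible world.
At z: Dia p is true, p -> Dia not r is true, so Dia p and (p -> Dia not r) is true.
  At z: Dia p requires p at some successor in {w, x, z}.
    p holds at x, so Dia p is true at z.
  At z: p is false, Dia not r is true, so p -> Dia not r is true.
    At z: Dia not r requires not r at some successor in {w, x, z}.
      not r holds at w, so Dia not r is true at z.

Yes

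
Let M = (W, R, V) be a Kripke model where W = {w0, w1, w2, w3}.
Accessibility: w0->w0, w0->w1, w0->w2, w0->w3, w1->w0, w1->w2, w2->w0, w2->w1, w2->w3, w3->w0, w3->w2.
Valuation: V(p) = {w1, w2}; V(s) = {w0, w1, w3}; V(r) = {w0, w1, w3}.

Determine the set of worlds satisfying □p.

Recall that □ψ holds at a world iff ψ holds at every accessible world, and ◇ψ holds iff ψ holds at some accessible world.
Let φ = □p. Evaluate φ at each world:
  w0 (successors {w0, w1, w2, w3}): φ is false.
  w1 (successors {w0, w2}): φ is false.
  w2 (successors {w0, w1, w3}): φ is false.
  w3 (successors {w0, w2}): φ is false.
For instance, at w3:
  At w3: □p requires p at every successor {w0, w2}.
    p fails at w0, so □p is false at w3.
Satisfying worlds: none.

none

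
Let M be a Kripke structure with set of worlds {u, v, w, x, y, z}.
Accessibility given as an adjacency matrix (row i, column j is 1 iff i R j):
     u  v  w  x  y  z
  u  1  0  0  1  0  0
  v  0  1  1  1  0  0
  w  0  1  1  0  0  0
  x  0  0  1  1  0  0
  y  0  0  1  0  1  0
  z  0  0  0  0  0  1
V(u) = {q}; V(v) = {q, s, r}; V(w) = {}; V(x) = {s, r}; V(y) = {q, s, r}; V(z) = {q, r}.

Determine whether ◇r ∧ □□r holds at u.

No

At u: ◇r is true, □□r is false, so ◇r ∧ □□r is false.
  At u: ◇r requires r at some successor in {u, x}.
    r holds at x, so ◇r is true at u.
  At u: □□r requires □r at every successor {u, x}.
    □r fails at u, so □□r is false at u.
      At u: □r requires r at every successor {u, x}.
        r fails at u, so □r is false at u.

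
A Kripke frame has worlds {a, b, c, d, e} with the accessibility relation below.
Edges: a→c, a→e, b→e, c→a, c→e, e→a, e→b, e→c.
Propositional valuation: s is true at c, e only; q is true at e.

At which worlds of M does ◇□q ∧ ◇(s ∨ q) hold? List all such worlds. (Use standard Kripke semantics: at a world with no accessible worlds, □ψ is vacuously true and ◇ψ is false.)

Recall that □ψ holds at a world iff ψ holds at every accessible world, and ◇ψ holds iff ψ holds at some accessible world.
Let φ = ◇□q ∧ ◇(s ∨ q). Evaluate φ at each world:
  a (successors {c, e}): φ is false.
  b (successors {e}): φ is false.
  c (successors {a, e}): φ is false.
  d (successors ∅): φ is false.
  e (successors {a, b, c}): φ is true.
For instance, at c:
  At c: ◇□q is false, ◇(s ∨ q) is true, so ◇□q ∧ ◇(s ∨ q) is false.
    At c: ◇□q requires □q at some successor in {a, e}.
      At a: □q is false.
      At e: □q is false.
    So ◇□q is false at c.
    At c: ◇(s ∨ q) requires s ∨ q at some successor in {a, e}.
      s ∨ q holds at e, so ◇(s ∨ q) is true at c.
Satisfying worlds: {e}

e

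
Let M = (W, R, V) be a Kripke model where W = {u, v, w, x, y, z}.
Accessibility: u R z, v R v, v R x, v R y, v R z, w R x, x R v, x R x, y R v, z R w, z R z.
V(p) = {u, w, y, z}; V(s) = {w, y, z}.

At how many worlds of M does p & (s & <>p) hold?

Let φ = p & (s & <>p). Evaluate φ at each world:
  u (successors {z}): φ is false.
  v (successors {v, x, y, z}): φ is false.
  w (successors {x}): φ is false.
  x (successors {v, x}): φ is false.
  y (successors {v}): φ is false.
  z (successors {w, z}): φ is true.
For instance, at z:
  At z: p is true, s & <>p is true, so p & (s & <>p) is true.
    At z: s is true, <>p is true, so s & <>p is true.
      At z: <>p requires p at some successor in {w, z}.
        p holds at w, so <>p is true at z.
Satisfying worlds: {z}

1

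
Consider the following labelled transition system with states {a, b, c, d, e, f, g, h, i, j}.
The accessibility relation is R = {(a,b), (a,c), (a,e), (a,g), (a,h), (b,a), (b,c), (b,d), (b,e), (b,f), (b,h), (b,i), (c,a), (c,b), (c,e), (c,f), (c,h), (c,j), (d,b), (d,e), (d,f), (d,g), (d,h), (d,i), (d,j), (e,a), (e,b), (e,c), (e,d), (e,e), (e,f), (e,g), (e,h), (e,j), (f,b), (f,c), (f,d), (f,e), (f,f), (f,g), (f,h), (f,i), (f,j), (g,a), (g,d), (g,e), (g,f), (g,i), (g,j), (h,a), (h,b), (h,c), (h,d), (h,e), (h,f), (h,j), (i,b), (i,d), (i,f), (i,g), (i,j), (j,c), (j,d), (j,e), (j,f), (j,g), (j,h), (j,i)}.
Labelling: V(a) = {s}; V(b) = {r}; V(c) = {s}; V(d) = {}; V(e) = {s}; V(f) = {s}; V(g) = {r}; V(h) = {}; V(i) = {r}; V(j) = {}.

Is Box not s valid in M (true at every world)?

No

Let φ = Box not s. Evaluate φ at each world:
  a (successors {b, c, e, g, h}): φ is false.
  b (successors {a, c, d, e, f, h, i}): φ is false.
  c (successors {a, b, e, f, h, j}): φ is false.
  d (successors {b, e, f, g, h, i, j}): φ is false.
  e (successors {a, b, c, d, e, f, g, h, j}): φ is false.
  f (successors {b, c, d, e, f, g, h, i, j}): φ is false.
  g (successors {a, d, e, f, i, j}): φ is false.
  h (successors {a, b, c, d, e, f, j}): φ is false.
  i (successors {b, d, f, g, j}): φ is false.
  j (successors {c, d, e, f, g, h, i}): φ is false.
Detail at a (counterexample):
  At a: Box not s requires not s at every successor {b, c, e, g, h}.
    not s fails at c, so Box not s is false at a.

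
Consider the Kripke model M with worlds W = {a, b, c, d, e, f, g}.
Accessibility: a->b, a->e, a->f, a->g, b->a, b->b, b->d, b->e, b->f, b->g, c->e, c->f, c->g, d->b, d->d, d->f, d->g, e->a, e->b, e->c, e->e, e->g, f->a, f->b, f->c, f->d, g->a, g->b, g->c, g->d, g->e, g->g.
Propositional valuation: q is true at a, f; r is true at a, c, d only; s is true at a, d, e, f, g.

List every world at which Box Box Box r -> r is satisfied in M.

Let φ = Box Box Box r -> r. Evaluate φ at each world:
  a (successors {b, e, f, g}): φ is true.
  b (successors {a, b, d, e, f, g}): φ is true.
  c (successors {e, f, g}): φ is true.
  d (successors {b, d, f, g}): φ is true.
  e (successors {a, b, c, e, g}): φ is true.
  f (successors {a, b, c, d}): φ is true.
  g (successors {a, b, c, d, e, g}): φ is true.
For instance, at d:
  At d: Box Box Box r is false, r is true, so Box Box Box r -> r is true.
    At d: Box Box Box r requires Box Box r at every successor {b, d, f, g}.
      Box Box r fails at b, so Box Box Box r is false at d.
Satisfying worlds: {a, b, c, d, e, f, g}

a, b, c, d, e, f, g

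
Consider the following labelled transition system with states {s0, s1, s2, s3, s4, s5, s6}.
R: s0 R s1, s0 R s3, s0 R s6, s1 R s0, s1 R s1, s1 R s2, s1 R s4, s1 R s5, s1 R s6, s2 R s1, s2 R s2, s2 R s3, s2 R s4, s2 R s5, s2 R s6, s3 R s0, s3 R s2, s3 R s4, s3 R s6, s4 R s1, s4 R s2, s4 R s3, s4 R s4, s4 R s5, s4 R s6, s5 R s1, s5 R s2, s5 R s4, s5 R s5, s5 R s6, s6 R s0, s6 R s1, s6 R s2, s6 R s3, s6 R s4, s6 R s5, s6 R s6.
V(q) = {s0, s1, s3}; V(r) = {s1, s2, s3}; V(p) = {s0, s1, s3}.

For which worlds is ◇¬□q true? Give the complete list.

Recall that □ψ holds at a world iff ψ holds at every accessible world, and ◇ψ holds iff ψ holds at some accessible world.
Let φ = ◇¬□q. Evaluate φ at each world:
  s0 (successors {s1, s3, s6}): φ is true.
  s1 (successors {s0, s1, s2, s4, s5, s6}): φ is true.
  s2 (successors {s1, s2, s3, s4, s5, s6}): φ is true.
  s3 (successors {s0, s2, s4, s6}): φ is true.
  s4 (successors {s1, s2, s3, s4, s5, s6}): φ is true.
  s5 (successors {s1, s2, s4, s5, s6}): φ is true.
  s6 (successors {s0, s1, s2, s3, s4, s5, s6}): φ is true.
For instance, at s1:
  At s1: ◇¬□q requires ¬□q at some successor in {s0, s1, s2, s4, s5, s6}.
    ¬□q holds at s0, so ◇¬□q is true at s1.
      At s0: □q is false, so ¬□q is true.
Satisfying worlds: {s0, s1, s2, s3, s4, s5, s6}

s0, s1, s2, s3, s4, s5, s6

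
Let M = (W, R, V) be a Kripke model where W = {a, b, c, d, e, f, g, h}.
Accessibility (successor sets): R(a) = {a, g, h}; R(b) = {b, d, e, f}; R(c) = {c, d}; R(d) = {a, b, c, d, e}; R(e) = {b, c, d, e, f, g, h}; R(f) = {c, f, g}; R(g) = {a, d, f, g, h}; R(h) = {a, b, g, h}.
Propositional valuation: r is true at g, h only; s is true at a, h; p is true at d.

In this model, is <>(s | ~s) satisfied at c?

Yes

At c: <>(s | ~s) requires s | ~s at some successor in {c, d}.
  s | ~s holds at c, so <>(s | ~s) is true at c.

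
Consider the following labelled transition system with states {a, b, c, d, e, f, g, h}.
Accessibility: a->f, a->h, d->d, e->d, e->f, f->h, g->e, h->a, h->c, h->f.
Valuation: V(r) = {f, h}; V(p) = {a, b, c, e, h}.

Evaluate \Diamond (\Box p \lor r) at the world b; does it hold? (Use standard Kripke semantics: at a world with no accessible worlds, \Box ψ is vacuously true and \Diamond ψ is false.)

At b: no accessible worlds, so \Diamond (\Box p \lor r) is false.

No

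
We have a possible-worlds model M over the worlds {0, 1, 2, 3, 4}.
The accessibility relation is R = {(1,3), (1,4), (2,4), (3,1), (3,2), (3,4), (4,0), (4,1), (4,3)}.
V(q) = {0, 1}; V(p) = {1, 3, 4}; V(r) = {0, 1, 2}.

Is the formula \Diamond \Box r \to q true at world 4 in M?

No

Recall that \Box ψ holds at a world iff ψ holds at every accessible world, and \Diamond ψ holds iff ψ holds at some accessible world.
At 4: \Diamond \Box r is true, q is false, so \Diamond \Box r \to q is false.
  At 4: \Diamond \Box r requires \Box r at some successor in {0, 1, 3}.
    \Box r holds at 0, so \Diamond \Box r is true at 4.
      At 0: no accessible worlds, so \Box r holds vacuously.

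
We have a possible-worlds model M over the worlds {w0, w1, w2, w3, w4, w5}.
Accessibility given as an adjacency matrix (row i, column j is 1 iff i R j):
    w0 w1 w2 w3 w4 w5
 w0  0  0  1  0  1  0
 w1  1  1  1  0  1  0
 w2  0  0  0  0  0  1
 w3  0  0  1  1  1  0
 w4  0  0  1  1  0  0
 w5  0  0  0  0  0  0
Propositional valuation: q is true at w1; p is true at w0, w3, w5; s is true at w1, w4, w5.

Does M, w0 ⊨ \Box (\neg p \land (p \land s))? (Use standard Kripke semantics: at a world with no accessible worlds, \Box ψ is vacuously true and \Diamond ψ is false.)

No

At w0: \Box (\neg p \land (p \land s)) requires \neg p \land (p \land s) at every successor {w2, w4}.
  \neg p \land (p \land s) fails at w2, so \Box (\neg p \land (p \land s)) is false at w0.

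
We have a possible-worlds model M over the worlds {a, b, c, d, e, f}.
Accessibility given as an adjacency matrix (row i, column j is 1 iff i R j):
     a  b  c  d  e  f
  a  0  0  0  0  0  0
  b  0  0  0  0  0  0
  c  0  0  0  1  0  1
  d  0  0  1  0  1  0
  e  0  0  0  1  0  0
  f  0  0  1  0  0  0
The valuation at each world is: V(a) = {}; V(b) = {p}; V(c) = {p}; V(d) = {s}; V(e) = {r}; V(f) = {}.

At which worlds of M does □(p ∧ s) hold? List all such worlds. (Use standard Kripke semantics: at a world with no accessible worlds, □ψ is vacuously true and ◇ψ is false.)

Let φ = □(p ∧ s). Evaluate φ at each world:
  a (successors ∅): φ is true.
  b (successors ∅): φ is true.
  c (successors {d, f}): φ is false.
  d (successors {c, e}): φ is false.
  e (successors {d}): φ is false.
  f (successors {c}): φ is false.
For instance, at d:
  At d: □(p ∧ s) requires p ∧ s at every successor {c, e}.
    p ∧ s fails at c, so □(p ∧ s) is false at d.
Satisfying worlds: {a, b}

a, b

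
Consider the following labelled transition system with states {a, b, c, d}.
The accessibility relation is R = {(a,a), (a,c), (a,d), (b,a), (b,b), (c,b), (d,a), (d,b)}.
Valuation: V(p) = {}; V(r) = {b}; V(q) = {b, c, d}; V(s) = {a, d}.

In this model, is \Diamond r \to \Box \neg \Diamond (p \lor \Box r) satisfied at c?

Yes

Recall that \Box ψ holds at a world iff ψ holds at every accessible world, and \Diamond ψ holds iff ψ holds at some accessible world.
At c: \Diamond r is true, \Box \neg \Diamond (p \lor \Box r) is true, so \Diamond r \to \Box \neg \Diamond (p \lor \Box r) is true.
  At c: \Diamond r requires r at some successor in {b}.
    r holds at b, so \Diamond r is true at c.
  At c: \Box \neg \Diamond (p \lor \Box r) requires \neg \Diamond (p \lor \Box r) at every successor {b}.
      At b: \Diamond (p \lor \Box r) is false, so \neg \Diamond (p \lor \Box r) is true.
  So \Box \neg \Diamond (p \lor \Box r) is true at c.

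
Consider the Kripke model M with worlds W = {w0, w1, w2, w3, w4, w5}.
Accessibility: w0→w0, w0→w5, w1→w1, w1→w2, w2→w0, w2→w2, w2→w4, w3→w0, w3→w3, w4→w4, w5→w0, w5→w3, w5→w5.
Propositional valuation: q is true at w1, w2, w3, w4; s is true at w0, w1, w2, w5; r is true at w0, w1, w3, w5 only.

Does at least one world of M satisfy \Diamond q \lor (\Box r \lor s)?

Let φ = \Diamond q \lor (\Box r \lor s). Evaluate φ at each world:
  w0 (successors {w0, w5}): φ is true.
  w1 (successors {w1, w2}): φ is true.
  w2 (successors {w0, w2, w4}): φ is true.
  w3 (successors {w0, w3}): φ is true.
  w4 (successors {w4}): φ is true.
  w5 (successors {w0, w3, w5}): φ is true.
Detail at w0 (witness):
  At w0: \Diamond q is false, \Box r \lor s is true, so \Diamond q \lor (\Box r \lor s) is true.
    At w0: \Diamond q requires q at some successor in {w0, w5}.
      At w0: q is false.
      At w5: q is false.
    So \Diamond q is false at w0.
    At w0: \Box r is true, s is true, so \Box r \lor s is true.
      At w0: \Box r requires r at every successor {w0, w5}.
        At w0: r is true.
        At w5: r is true.
      So \Box r is true at w0.

Yes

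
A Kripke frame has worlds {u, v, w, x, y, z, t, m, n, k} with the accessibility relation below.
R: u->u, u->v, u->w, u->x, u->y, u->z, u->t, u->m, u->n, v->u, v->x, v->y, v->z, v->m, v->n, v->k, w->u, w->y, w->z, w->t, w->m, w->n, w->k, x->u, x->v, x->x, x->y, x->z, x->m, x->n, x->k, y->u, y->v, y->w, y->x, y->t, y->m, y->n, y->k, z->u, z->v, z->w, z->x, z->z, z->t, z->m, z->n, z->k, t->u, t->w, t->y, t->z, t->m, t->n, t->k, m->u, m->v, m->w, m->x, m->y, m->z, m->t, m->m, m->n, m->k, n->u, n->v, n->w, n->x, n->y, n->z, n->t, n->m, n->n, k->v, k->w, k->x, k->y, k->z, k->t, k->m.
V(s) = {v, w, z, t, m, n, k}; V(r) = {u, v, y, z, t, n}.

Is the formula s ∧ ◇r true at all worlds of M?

No

Let φ = s ∧ ◇r. Evaluate φ at each world:
  u (successors {u, v, w, x, y, z, t, m, n}): φ is false.
  v (successors {u, x, y, z, m, n, k}): φ is true.
  w (successors {u, y, z, t, m, n, k}): φ is true.
  x (successors {u, v, x, y, z, m, n, k}): φ is false.
  y (successors {u, v, w, x, t, m, n, k}): φ is false.
  z (successors {u, v, w, x, z, t, m, n, k}): φ is true.
  t (successors {u, w, y, z, m, n, k}): φ is true.
  m (successors {u, v, w, x, y, z, t, m, n, k}): φ is true.
  n (successors {u, v, w, x, y, z, t, m, n}): φ is true.
  k (successors {v, w, x, y, z, t, m}): φ is true.
Detail at u (counterexample):
  At u: s is false, ◇r is true, so s ∧ ◇r is false.
    At u: ◇r requires r at some successor in {u, v, w, x, y, z, t, m, n}.
      r holds at u, so ◇r is true at u.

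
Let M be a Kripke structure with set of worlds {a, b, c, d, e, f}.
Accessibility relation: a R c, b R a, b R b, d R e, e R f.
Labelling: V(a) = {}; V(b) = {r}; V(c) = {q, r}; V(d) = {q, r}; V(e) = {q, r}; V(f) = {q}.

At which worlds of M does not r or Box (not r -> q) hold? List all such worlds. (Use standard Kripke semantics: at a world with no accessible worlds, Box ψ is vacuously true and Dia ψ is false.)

Let φ = not r or Box (not r -> q). Evaluate φ at each world:
  a (successors {c}): φ is true.
  b (successors {a, b}): φ is false.
  c (successors ∅): φ is true.
  d (successors {e}): φ is true.
  e (successors {f}): φ is true.
  f (successors ∅): φ is true.
For instance, at a:
  At a: not r is true, Box (not r -> q) is true, so not r or Box (not r -> q) is true.
    At a: Box (not r -> q) requires not r -> q at every successor {c}.
      At c: not r -> q is true.
    So Box (not r -> q) is true at a.
Satisfying worlds: {a, c, d, e, f}

a, c, d, e, f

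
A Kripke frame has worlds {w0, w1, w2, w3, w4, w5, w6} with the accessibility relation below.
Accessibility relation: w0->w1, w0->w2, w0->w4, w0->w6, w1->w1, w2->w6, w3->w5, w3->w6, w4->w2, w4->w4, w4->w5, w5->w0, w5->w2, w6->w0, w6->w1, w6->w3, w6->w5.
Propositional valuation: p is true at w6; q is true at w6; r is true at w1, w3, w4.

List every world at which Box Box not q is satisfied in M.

Let φ = Box Box not q. Evaluate φ at each world:
  w0 (successors {w1, w2, w4, w6}): φ is false.
  w1 (successors {w1}): φ is true.
  w2 (successors {w6}): φ is true.
  w3 (successors {w5, w6}): φ is true.
  w4 (successors {w2, w4, w5}): φ is false.
  w5 (successors {w0, w2}): φ is false.
  w6 (successors {w0, w1, w3, w5}): φ is false.
For instance, at w3:
  At w3: Box Box not q requires Box not q at every successor {w5, w6}.
      At w5: Box not q requires not q at every successor {w0, w2}.
        At w0: not q is true.
        At w2: not q is true.
      So Box not q is true at w5.
      At w6: Box not q requires not q at every successor {w0, w1, w3, w5}.
        At w0: not q is true.
        At w1: not q is true.
        At w3: not q is true.
        At w5: not q is true.
      So Box not q is true at w6.
  So Box Box not q is true at w3.
Satisfying worlds: {w1, w2, w3}

w1, w2, w3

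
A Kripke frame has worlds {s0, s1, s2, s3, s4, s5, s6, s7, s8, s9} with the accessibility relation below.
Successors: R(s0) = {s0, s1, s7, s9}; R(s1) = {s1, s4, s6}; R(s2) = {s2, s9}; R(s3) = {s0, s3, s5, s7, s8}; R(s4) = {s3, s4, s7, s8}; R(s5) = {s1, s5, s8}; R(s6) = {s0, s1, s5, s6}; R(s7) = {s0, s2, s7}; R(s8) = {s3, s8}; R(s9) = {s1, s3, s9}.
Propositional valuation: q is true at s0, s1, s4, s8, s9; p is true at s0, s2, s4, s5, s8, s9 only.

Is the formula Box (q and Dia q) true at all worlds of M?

No

Let φ = Box (q and Dia q). Evaluate φ at each world:
  s0 (successors {s0, s1, s7, s9}): φ is false.
  s1 (successors {s1, s4, s6}): φ is false.
  s2 (successors {s2, s9}): φ is false.
  s3 (successors {s0, s3, s5, s7, s8}): φ is false.
  s4 (successors {s3, s4, s7, s8}): φ is false.
  s5 (successors {s1, s5, s8}): φ is false.
  s6 (successors {s0, s1, s5, s6}): φ is false.
  s7 (successors {s0, s2, s7}): φ is false.
  s8 (successors {s3, s8}): φ is false.
  s9 (successors {s1, s3, s9}): φ is false.
Detail at s0 (counterexample):
  At s0: Box (q and Dia q) requires q and Dia q at every successor {s0, s1, s7, s9}.
    q and Dia q fails at s7, so Box (q and Dia q) is false at s0.
      At s7: q is false, Dia q is true, so q and Dia q is false.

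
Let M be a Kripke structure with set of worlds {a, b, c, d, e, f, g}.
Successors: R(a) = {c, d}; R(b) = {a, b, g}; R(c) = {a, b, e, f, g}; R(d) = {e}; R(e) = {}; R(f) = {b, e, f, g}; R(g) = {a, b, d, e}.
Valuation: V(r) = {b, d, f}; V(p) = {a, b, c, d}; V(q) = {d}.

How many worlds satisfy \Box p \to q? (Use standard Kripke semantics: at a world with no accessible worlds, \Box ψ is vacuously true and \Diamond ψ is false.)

5

Let φ = \Box p \to q. Evaluate φ at each world:
  a (successors {c, d}): φ is false.
  b (successors {a, b, g}): φ is true.
  c (successors {a, b, e, f, g}): φ is true.
  d (successors {e}): φ is true.
  e (successors ∅): φ is false.
  f (successors {b, e, f, g}): φ is true.
  g (successors {a, b, d, e}): φ is true.
For instance, at c:
  At c: \Box p is false, q is false, so \Box p \to q is true.
    At c: \Box p requires p at every successor {a, b, e, f, g}.
      p fails at e, so \Box p is false at c.
Satisfying worlds: {b, c, d, f, g}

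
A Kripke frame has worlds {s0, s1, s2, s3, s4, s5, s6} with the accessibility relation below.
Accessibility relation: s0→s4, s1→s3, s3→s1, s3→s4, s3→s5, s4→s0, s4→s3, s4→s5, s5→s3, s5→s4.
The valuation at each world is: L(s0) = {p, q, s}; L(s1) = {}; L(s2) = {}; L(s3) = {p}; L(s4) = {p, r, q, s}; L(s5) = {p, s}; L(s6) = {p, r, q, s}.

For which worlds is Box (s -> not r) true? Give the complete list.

Let φ = Box (s -> not r). Evaluate φ at each world:
  s0 (successors {s4}): φ is false.
  s1 (successors {s3}): φ is true.
  s2 (successors ∅): φ is true.
  s3 (successors {s1, s4, s5}): φ is false.
  s4 (successors {s0, s3, s5}): φ is true.
  s5 (successors {s3, s4}): φ is false.
  s6 (successors ∅): φ is true.
For instance, at s1:
  At s1: Box (s -> not r) requires s -> not r at every successor {s3}.
    At s3: s -> not r is true.
  So Box (s -> not r) is true at s1.
Satisfying worlds: {s1, s2, s4, s6}

s1, s2, s4, s6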